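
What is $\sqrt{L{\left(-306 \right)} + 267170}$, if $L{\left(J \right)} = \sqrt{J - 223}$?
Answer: $\sqrt{267170 + 23 i} \approx 516.88 + 0.022 i$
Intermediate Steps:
$L{\left(J \right)} = \sqrt{-223 + J}$
$\sqrt{L{\left(-306 \right)} + 267170} = \sqrt{\sqrt{-223 - 306} + 267170} = \sqrt{\sqrt{-529} + 267170} = \sqrt{23 i + 267170} = \sqrt{267170 + 23 i}$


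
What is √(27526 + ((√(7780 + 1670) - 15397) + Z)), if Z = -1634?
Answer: √(10495 + 15*√42) ≈ 102.92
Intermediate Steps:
√(27526 + ((√(7780 + 1670) - 15397) + Z)) = √(27526 + ((√(7780 + 1670) - 15397) - 1634)) = √(27526 + ((√9450 - 15397) - 1634)) = √(27526 + ((15*√42 - 15397) - 1634)) = √(27526 + ((-15397 + 15*√42) - 1634)) = √(27526 + (-17031 + 15*√42)) = √(10495 + 15*√42)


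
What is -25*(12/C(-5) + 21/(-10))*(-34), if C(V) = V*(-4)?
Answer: -1275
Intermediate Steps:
C(V) = -4*V
-25*(12/C(-5) + 21/(-10))*(-34) = -25*(12/((-4*(-5))) + 21/(-10))*(-34) = -25*(12/20 + 21*(-⅒))*(-34) = -25*(12*(1/20) - 21/10)*(-34) = -25*(⅗ - 21/10)*(-34) = -25*(-3/2)*(-34) = (75/2)*(-34) = -1275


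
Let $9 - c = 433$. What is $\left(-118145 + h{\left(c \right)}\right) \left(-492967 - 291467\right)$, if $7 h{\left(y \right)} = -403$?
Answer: $92722115916$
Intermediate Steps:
$c = -424$ ($c = 9 - 433 = -424$)
$h{\left(y \right)} = - \frac{403}{7}$ ($h{\left(y \right)} = \frac{1}{7} \left(-403\right) = - \frac{403}{7}$)
$\left(-118145 + h{\left(c \right)}\right) \left(-492967 - 291467\right) = \left(-118145 - \frac{403}{7}\right) \left(-492967 - 291467\right) = \left(- \frac{827418}{7}\right) \left(-784434\right) = 92722115916$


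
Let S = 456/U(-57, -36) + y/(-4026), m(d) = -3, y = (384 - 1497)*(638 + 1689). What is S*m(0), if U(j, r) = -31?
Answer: -78452625/41602 ≈ -1885.8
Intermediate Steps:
y = -2589951 (y = -1113*2327 = -2589951)
S = 26150875/41602 (S = 456/(-31) - 2589951/(-4026) = 456*(-1/31) - 2589951*(-1/4026) = -456/31 + 863317/1342 = 26150875/41602 ≈ 628.60)
S*m(0) = (26150875/41602)*(-3) = -78452625/41602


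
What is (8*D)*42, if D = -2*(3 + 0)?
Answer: -2016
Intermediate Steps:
D = -6 (D = -2*3 = -6)
(8*D)*42 = (8*(-6))*42 = -48*42 = -2016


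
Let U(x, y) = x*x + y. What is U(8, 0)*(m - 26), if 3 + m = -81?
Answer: -7040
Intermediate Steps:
m = -84 (m = -3 - 81 = -84)
U(x, y) = y + x**2 (U(x, y) = x**2 + y = y + x**2)
U(8, 0)*(m - 26) = (0 + 8**2)*(-84 - 26) = (0 + 64)*(-110) = 64*(-110) = -7040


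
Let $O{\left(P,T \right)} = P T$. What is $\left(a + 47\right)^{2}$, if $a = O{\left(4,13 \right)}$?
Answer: $9801$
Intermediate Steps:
$a = 52$ ($a = 4 \cdot 13 = 52$)
$\left(a + 47\right)^{2} = \left(52 + 47\right)^{2} = 99^{2} = 9801$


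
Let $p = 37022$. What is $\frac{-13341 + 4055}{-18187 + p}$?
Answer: $- \frac{9286}{18835} \approx -0.49302$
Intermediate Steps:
$\frac{-13341 + 4055}{-18187 + p} = \frac{-13341 + 4055}{-18187 + 37022} = - \frac{9286}{18835}$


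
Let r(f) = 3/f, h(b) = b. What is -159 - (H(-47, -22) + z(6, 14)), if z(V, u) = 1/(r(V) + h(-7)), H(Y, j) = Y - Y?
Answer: -2065/13 ≈ -158.85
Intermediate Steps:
H(Y, j) = 0
z(V, u) = 1/(-7 + 3/V) (z(V, u) = 1/(3/V - 7) = 1/(-7 + 3/V))
-159 - (H(-47, -22) + z(6, 14)) = -159 - (0 - 1*6/(-3 + 7*6)) = -159 - (0 - 1*6/(-3 + 42)) = -159 - (0 - 1*6/39) = -159 - (0 - 1*6*1/39) = -159 - (0 - 2/13) = -159 - 1*(-2/13) = -159 + 2/13 = -2065/13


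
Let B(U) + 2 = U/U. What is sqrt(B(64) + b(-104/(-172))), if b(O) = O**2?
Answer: I*sqrt(1173)/43 ≈ 0.79649*I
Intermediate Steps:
B(U) = -1 (B(U) = -2 + U/U = -2 + 1 = -1)
sqrt(B(64) + b(-104/(-172))) = sqrt(-1 + (-104/(-172))**2) = sqrt(-1 + (-104*(-1/172))**2) = sqrt(-1 + (26/43)**2) = sqrt(-1 + 676/1849) = sqrt(-1173/1849) = I*sqrt(1173)/43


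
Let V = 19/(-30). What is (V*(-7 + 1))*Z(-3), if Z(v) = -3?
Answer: -57/5 ≈ -11.400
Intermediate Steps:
V = -19/30 (V = 19*(-1/30) = -19/30 ≈ -0.63333)
(V*(-7 + 1))*Z(-3) = -19*(-7 + 1)/30*(-3) = -19/30*(-6)*(-3) = (19/5)*(-3) = -57/5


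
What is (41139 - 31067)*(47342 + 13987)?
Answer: 617705688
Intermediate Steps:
(41139 - 31067)*(47342 + 13987) = 10072*61329 = 617705688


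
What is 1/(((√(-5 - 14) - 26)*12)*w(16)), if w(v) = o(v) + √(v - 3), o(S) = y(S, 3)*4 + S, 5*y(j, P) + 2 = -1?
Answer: -5/(12*(26 - I*√19)*(68 + 5*√13)) ≈ -0.00018119 - 3.0377e-5*I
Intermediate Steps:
y(j, P) = -⅗ (y(j, P) = -⅖ + (⅕)*(-1) = -⅖ - ⅕ = -⅗)
o(S) = -12/5 + S (o(S) = -⅗*4 + S = -12/5 + S)
w(v) = -12/5 + v + √(-3 + v) (w(v) = (-12/5 + v) + √(v - 3) = (-12/5 + v) + √(-3 + v) = -12/5 + v + √(-3 + v))
1/(((√(-5 - 14) - 26)*12)*w(16)) = 1/(((√(-5 - 14) - 26)*12)*(-12/5 + 16 + √(-3 + 16))) = 1/(((√(-19) - 26)*12)*(-12/5 + 16 + √13)) = 1/(((I*√19 - 26)*12)*(68/5 + √13)) = 1/(((-26 + I*√19)*12)*(68/5 + √13)) = 1/((-312 + 12*I*√19)*(68/5 + √13))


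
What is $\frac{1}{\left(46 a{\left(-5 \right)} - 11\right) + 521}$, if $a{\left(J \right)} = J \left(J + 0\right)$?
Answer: $\frac{1}{1660} \approx 0.00060241$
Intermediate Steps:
$a{\left(J \right)} = J^{2}$ ($a{\left(J \right)} = J J = J^{2}$)
$\frac{1}{\left(46 a{\left(-5 \right)} - 11\right) + 521} = \frac{1}{\left(46 \left(-5\right)^{2} - 11\right) + 521} = \frac{1}{\left(46 \cdot 25 - 11\right) + 521} = \frac{1}{\left(1150 - 11\right) + 521} = \frac{1}{1139 + 521} = \frac{1}{1660}$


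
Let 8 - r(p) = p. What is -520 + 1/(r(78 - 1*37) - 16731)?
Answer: -8717281/16764 ≈ -520.00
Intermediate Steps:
r(p) = 8 - p
-520 + 1/(r(78 - 1*37) - 16731) = -520 + 1/((8 - (78 - 1*37)) - 16731) = -520 + 1/((8 - (78 - 37)) - 16731) = -520 + 1/((8 - 1*41) - 16731) = -520 + 1/((8 - 41) - 16731) = -520 + 1/(-33 - 16731) = -520 + 1/(-16764) = -520 - 1/16764 = -8717281/16764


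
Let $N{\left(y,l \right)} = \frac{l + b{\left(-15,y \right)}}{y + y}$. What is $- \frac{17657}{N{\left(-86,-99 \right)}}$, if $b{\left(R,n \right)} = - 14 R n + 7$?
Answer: $- \frac{759251}{4538} \approx -167.31$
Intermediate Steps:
$b{\left(R,n \right)} = 7 - 14 R n$ ($b{\left(R,n \right)} = - 14 R n + 7 = 7 - 14 R n$)
$N{\left(y,l \right)} = \frac{7 + l + 210 y}{2 y}$ ($N{\left(y,l \right)} = \frac{l + \left(7 - - 210 y\right)}{y + y} = \frac{l + \left(7 + 210 y\right)}{2 y} = \left(7 + l + 210 y\right) \frac{1}{2 y} = \frac{7 + l + 210 y}{2 y}$)
$- \frac{17657}{N{\left(-86,-99 \right)}} = - \frac{17657}{\frac{1}{2} \frac{1}{-86} \left(7 - 99 + 210 \left(-86\right)\right)} = - \frac{17657}{\frac{1}{2} \left(- \frac{1}{86}\right) \left(7 - 99 - 18060\right)} = - \frac{17657}{\frac{1}{2} \left(- \frac{1}{86}\right) \left(-18152\right)} = - \frac{17657}{\frac{4538}{43}} = \left(-17657\right) \frac{43}{4538} = - \frac{759251}{4538}$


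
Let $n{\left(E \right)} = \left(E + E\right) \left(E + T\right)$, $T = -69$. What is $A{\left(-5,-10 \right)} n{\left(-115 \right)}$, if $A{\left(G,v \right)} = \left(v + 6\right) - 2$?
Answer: $-253920$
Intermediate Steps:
$A{\left(G,v \right)} = 4 + v$ ($A{\left(G,v \right)} = \left(6 + v\right) - 2 = 4 + v$)
$n{\left(E \right)} = 2 E \left(-69 + E\right)$ ($n{\left(E \right)} = \left(E + E\right) \left(E - 69\right) = 2 E \left(-69 + E\right)$)
$A{\left(-5,-10 \right)} n{\left(-115 \right)} = \left(4 - 10\right) 2 \left(-115\right) \left(-69 - 115\right) = - 6 \cdot 2 \left(-115\right) \left(-184\right) = \left(-6\right) 42320 = -253920$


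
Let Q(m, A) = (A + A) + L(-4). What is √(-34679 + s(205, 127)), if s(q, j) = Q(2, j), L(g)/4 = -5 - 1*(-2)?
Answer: I*√34437 ≈ 185.57*I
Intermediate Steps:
L(g) = -12 (L(g) = 4*(-5 - 1*(-2)) = 4*(-5 + 2) = 4*(-3) = -12)
Q(m, A) = -12 + 2*A (Q(m, A) = (A + A) - 12 = 2*A - 12 = -12 + 2*A)
s(q, j) = -12 + 2*j
√(-34679 + s(205, 127)) = √(-34679 + (-12 + 2*127)) = √(-34679 + (-12 + 254)) = √(-34679 + 242) = √(-34437) = I*√34437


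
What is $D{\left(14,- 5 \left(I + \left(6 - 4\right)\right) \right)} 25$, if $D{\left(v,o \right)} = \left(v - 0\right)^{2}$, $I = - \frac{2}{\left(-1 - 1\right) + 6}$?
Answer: $4900$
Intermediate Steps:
$I = - \frac{1}{2}$ ($I = - \frac{2}{-2 + 6} = - \frac{2}{4} = \left(-2\right) \frac{1}{4} = - \frac{1}{2} \approx -0.5$)
$D{\left(v,o \right)} = v^{2}$ ($D{\left(v,o \right)} = \left(v + 0\right)^{2} = v^{2}$)
$D{\left(14,- 5 \left(I + \left(6 - 4\right)\right) \right)} 25 = 14^{2} \cdot 25 = 196 \cdot 25 = 4900$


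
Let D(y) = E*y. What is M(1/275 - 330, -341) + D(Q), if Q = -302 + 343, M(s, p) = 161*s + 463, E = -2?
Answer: -14505814/275 ≈ -52748.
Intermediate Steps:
M(s, p) = 463 + 161*s
Q = 41
D(y) = -2*y
M(1/275 - 330, -341) + D(Q) = (463 + 161*(1/275 - 330)) - 2*41 = (463 + 161*(1/275 - 330)) - 82 = (463 + 161*(-90749/275)) - 82 = (463 - 14610589/275) - 82 = -14483264/275 - 82 = -14505814/275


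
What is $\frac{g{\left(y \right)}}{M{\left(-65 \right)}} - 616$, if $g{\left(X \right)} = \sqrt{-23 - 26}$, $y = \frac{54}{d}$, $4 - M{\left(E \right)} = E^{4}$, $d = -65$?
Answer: $-616 - \frac{7 i}{17850621} \approx -616.0 - 3.9214 \cdot 10^{-7} i$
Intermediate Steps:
$M{\left(E \right)} = 4 - E^{4}$
$y = - \frac{54}{65}$ ($y = \frac{54}{-65} = 54 \left(- \frac{1}{65}\right) = - \frac{54}{65} \approx -0.83077$)
$g{\left(X \right)} = 7 i$ ($g{\left(X \right)} = \sqrt{-49} = 7 i$)
$\frac{g{\left(y \right)}}{M{\left(-65 \right)}} - 616 = \frac{7 i}{4 - \left(-65\right)^{4}} - 616 = \frac{7 i}{4 - 17850625} - 616 = \frac{7 i}{-17850621} - 616 = 7 i \left(- \frac{1}{17850621}\right) - 616 = - \frac{7 i}{17850621} - 616 = -616 - \frac{7 i}{17850621}$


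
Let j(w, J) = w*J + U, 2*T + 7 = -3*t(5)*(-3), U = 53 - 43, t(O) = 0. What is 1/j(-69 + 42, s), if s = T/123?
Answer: 82/883 ≈ 0.092865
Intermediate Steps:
U = 10
T = -7/2 (T = -7/2 + (-3*0*(-3))/2 = -7/2 + (0*(-3))/2 = -7/2 + (1/2)*0 = -7/2 + 0 = -7/2 ≈ -3.5000)
s = -7/246 (s = -7/2/123 = -7/2*1/123 = -7/246 ≈ -0.028455)
j(w, J) = 10 + J*w (j(w, J) = w*J + 10 = J*w + 10 = 10 + J*w)
1/j(-69 + 42, s) = 1/(10 - 7*(-69 + 42)/246) = 1/(10 - 7/246*(-27)) = 1/(10 + 63/82) = 1/(883/82) = 82/883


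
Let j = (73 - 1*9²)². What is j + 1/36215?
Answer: 2317761/36215 ≈ 64.000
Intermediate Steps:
j = 64 (j = (73 - 1*81)² = (73 - 81)² = (-8)² = 64)
j + 1/36215 = 64 + 1/36215 = 2317761/36215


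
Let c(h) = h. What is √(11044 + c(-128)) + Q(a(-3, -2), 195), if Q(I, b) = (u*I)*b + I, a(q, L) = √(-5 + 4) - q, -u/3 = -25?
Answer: 43878 + 2*√2729 + 14626*I ≈ 43983.0 + 14626.0*I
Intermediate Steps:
u = 75 (u = -3*(-25) = 75)
a(q, L) = I - q (a(q, L) = √(-1) - q = I - q)
Q(I, b) = I + 75*I*b (Q(I, b) = (75*I)*b + I = 75*I*b + I = I + 75*I*b)
√(11044 + c(-128)) + Q(a(-3, -2), 195) = √(11044 - 128) + (I - 1*(-3))*(1 + 75*195) = √10916 + (I + 3)*(1 + 14625) = 2*√2729 + (3 + I)*14626 = 2*√2729 + (43878 + 14626*I) = 43878 + 2*√2729 + 14626*I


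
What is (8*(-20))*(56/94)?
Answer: -4480/47 ≈ -95.319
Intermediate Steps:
(8*(-20))*(56/94) = -8960/94 = -160*28/47 = -4480/47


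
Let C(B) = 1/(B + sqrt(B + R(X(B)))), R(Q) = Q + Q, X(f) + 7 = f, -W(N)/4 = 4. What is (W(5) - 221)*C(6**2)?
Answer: -4266/601 + 237*sqrt(94)/1202 ≈ -5.1865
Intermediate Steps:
W(N) = -16 (W(N) = -4*4 = -16)
X(f) = -7 + f
R(Q) = 2*Q
C(B) = 1/(B + sqrt(-14 + 3*B)) (C(B) = 1/(B + sqrt(B + 2*(-7 + B))) = 1/(B + sqrt(B + (-14 + 2*B))) = 1/(B + sqrt(-14 + 3*B)))
(W(5) - 221)*C(6**2) = (-16 - 221)/(6**2 + sqrt(-14 + 3*6**2)) = -237/(36 + sqrt(-14 + 3*36)) = -237/(36 + sqrt(-14 + 108)) = -237/(36 + sqrt(94))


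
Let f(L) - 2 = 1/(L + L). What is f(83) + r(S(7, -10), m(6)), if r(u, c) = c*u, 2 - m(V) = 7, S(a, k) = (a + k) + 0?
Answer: 2823/166 ≈ 17.006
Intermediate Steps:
f(L) = 2 + 1/(2*L) (f(L) = 2 + 1/(L + L) = 2 + 1/(2*L))
S(a, k) = a + k
m(V) = -5 (m(V) = 2 - 1*7 = 2 - 7 = -5)
f(83) + r(S(7, -10), m(6)) = (2 + (1/2)/83) - 5*(7 - 10) = (2 + (1/2)*(1/83)) - 5*(-3) = (2 + 1/166) + 15 = 333/166 + 15 = 2823/166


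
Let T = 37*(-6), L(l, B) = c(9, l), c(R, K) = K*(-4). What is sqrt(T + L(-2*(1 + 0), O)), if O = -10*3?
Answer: I*sqrt(214) ≈ 14.629*I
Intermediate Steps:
c(R, K) = -4*K
O = -30
L(l, B) = -4*l
T = -222
sqrt(T + L(-2*(1 + 0), O)) = sqrt(-222 - (-8)*(1 + 0)) = sqrt(-222 - (-8)) = sqrt(-222 - 4*(-2)) = sqrt(-222 + 8) = sqrt(-214) = I*sqrt(214)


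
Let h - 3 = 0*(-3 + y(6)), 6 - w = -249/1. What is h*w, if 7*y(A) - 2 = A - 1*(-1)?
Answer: 765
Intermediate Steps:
y(A) = 3/7 + A/7 (y(A) = 2/7 + (A - 1*(-1))/7 = 2/7 + (A + 1)/7 = 2/7 + (1 + A)/7 = 2/7 + (⅐ + A/7) = 3/7 + A/7)
w = 255 (w = 6 - (-83)*3/1 = 6 - (-83)*3*1 = 6 - (-83)*3 = 6 - 1*(-249) = 6 + 249 = 255)
h = 3 (h = 3 + 0*(-3 + (3/7 + (⅐)*6)) = 3 + 0*(-3 + (3/7 + 6/7)) = 3 + 0*(-3 + 9/7) = 3 + 0*(-12/7) = 3 + 0 = 3)
h*w = 3*255 = 765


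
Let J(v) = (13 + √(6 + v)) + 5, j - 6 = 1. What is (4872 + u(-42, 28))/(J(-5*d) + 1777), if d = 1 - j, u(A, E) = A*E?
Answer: 3696/1801 ≈ 2.0522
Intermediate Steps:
j = 7 (j = 6 + 1 = 7)
d = -6 (d = 1 - 1*7 = 1 - 7 = -6)
J(v) = 18 + √(6 + v)
(4872 + u(-42, 28))/(J(-5*d) + 1777) = (4872 - 42*28)/((18 + √(6 - 5*(-6))) + 1777) = (4872 - 1176)/((18 + √(6 + 30)) + 1777) = 3696/((18 + √36) + 1777) = 3696/((18 + 6) + 1777) = 3696/(24 + 1777) = 3696/1801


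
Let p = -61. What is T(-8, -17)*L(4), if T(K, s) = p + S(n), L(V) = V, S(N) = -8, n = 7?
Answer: -276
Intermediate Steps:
T(K, s) = -69 (T(K, s) = -61 - 8 = -69)
T(-8, -17)*L(4) = -69*4 = -276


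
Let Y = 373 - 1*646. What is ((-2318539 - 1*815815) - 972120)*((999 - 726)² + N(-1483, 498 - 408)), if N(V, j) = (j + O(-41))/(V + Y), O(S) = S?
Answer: -268713029246375/878 ≈ -3.0605e+11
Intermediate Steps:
Y = -273 (Y = 373 - 646 = -273)
N(V, j) = (-41 + j)/(-273 + V) (N(V, j) = (j - 41)/(V - 273) = (-41 + j)/(-273 + V))
((-2318539 - 1*815815) - 972120)*((999 - 726)² + N(-1483, 498 - 408)) = ((-2318539 - 1*815815) - 972120)*((999 - 726)² + (-41 + (498 - 408))/(-273 - 1483)) = ((-2318539 - 815815) - 972120)*(273² + (-41 + 90)/(-1756)) = (-3134354 - 972120)*(74529 - 1/1756*49) = -4106474*(74529 - 49/1756) = -4106474*130872875/1756 = -268713029246375/878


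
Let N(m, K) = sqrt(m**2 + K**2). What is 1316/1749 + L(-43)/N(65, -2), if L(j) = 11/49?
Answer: 1316/1749 + 11*sqrt(4229)/207221 ≈ 0.75588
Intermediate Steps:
L(j) = 11/49 (L(j) = 11*(1/49) = 11/49)
N(m, K) = sqrt(K**2 + m**2)
1316/1749 + L(-43)/N(65, -2) = 1316/1749 + 11/(49*(sqrt((-2)**2 + 65**2))) = 1316*(1/1749) + 11/(49*(sqrt(4 + 4225))) = 1316/1749 + 11/(49*(sqrt(4229))) = 1316/1749 + 11*(sqrt(4229)/4229)/49 = 1316/1749 + 11*sqrt(4229)/207221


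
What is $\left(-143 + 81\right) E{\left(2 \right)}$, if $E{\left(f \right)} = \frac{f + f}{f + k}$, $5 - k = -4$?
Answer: $- \frac{248}{11} \approx -22.545$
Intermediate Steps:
$k = 9$ ($k = 5 - -4 = 5 + 4 = 9$)
$E{\left(f \right)} = \frac{2 f}{9 + f}$ ($E{\left(f \right)} = \frac{f + f}{f + 9} = \frac{2 f}{9 + f}$)
$\left(-143 + 81\right) E{\left(2 \right)} = \left(-143 + 81\right) 2 \cdot 2 \frac{1}{9 + 2} = - 62 \cdot 2 \cdot 2 \cdot \frac{1}{11} = \left(-62\right) \frac{4}{11} = - \frac{248}{11}$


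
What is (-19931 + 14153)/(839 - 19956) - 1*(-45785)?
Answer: 875277623/19117 ≈ 45785.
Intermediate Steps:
(-19931 + 14153)/(839 - 19956) - 1*(-45785) = -5778/(-19117) + 45785 = -5778*(-1/19117) + 45785 = 5778/19117 + 45785 = 875277623/19117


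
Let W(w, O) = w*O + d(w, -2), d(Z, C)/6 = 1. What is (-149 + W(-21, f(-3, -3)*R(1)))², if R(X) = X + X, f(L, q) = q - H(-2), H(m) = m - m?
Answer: 289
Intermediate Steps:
d(Z, C) = 6 (d(Z, C) = 6*1 = 6)
H(m) = 0
f(L, q) = q (f(L, q) = q - 1*0 = q + 0 = q)
R(X) = 2*X
W(w, O) = 6 + O*w (W(w, O) = w*O + 6 = O*w + 6 = 6 + O*w)
(-149 + W(-21, f(-3, -3)*R(1)))² = (-149 + (6 - 6*(-21)))² = (-149 + (6 + 126))² = (-149 + 132)² = (-17)² = 289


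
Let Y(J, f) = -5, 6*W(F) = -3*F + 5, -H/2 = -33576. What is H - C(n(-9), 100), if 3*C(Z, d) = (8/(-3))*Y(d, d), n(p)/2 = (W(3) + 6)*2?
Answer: 604328/9 ≈ 67148.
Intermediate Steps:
H = 67152 (H = -2*(-33576) = 67152)
W(F) = ⅚ - F/2 (W(F) = (-3*F + 5)/6 = (5 - 3*F)/6 = ⅚ - F/2)
n(p) = 64/3 (n(p) = 2*(((⅚ - ½*3) + 6)*2) = 2*(((⅚ - 3/2) + 6)*2) = 2*((-⅔ + 6)*2) = 2*((16/3)*2) = 2*(32/3) = 64/3)
C(Z, d) = 40/9 (C(Z, d) = ((8/(-3))*(-5))/3 = ((8*(-⅓))*(-5))/3 = (-8/3*(-5))/3 = (⅓)*(40/3) = 40/9)
H - C(n(-9), 100) = 67152 - 1*40/9 = 67152 - 40/9 = 604328/9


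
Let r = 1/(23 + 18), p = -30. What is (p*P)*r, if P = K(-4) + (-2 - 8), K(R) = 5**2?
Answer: -450/41 ≈ -10.976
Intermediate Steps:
r = 1/41 ≈ 0.024390
K(R) = 25
P = 15 (P = 25 + (-2 - 8) = 25 - 10 = 15)
(p*P)*r = -30*15*(1/41) = -450*1/41 = -450/41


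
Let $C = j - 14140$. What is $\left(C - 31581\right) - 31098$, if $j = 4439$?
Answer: $-72380$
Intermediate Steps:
$C = -9701$ ($C = 4439 - 14140 = -9701$)
$\left(C - 31581\right) - 31098 = \left(-9701 - 31581\right) - 31098 = -41282 - 31098 = -72380$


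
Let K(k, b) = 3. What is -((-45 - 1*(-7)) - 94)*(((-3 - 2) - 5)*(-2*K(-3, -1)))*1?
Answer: 7920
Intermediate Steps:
-((-45 - 1*(-7)) - 94)*(((-3 - 2) - 5)*(-2*K(-3, -1)))*1 = -((-45 - 1*(-7)) - 94)*(((-3 - 2) - 5)*(-2*3))*1 = -((-45 + 7) - 94)*((-5 - 5)*(-6))*1 = -(-38 - 94)*-10*(-6)*1 = -(-132)*60*1 = -(-132)*60 = -1*(-7920) = 7920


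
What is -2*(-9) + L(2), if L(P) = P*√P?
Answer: 18 + 2*√2 ≈ 20.828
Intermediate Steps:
L(P) = P^(3/2)
-2*(-9) + L(2) = -2*(-9) + 2^(3/2) = 18 + 2*√2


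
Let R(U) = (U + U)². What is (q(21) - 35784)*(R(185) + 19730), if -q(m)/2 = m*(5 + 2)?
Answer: -5650897140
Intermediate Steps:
R(U) = 4*U² (R(U) = (2*U)² = 4*U²)
q(m) = -14*m (q(m) = -2*m*(5 + 2) = -2*m*7 = -14*m)
(q(21) - 35784)*(R(185) + 19730) = (-14*21 - 35784)*(4*185² + 19730) = (-294 - 35784)*(4*34225 + 19730) = -36078*(136900 + 19730) = -36078*156630 = -5650897140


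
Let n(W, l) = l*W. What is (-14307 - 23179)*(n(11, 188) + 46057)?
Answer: -1804013750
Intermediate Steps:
n(W, l) = W*l
(-14307 - 23179)*(n(11, 188) + 46057) = (-14307 - 23179)*(11*188 + 46057) = -37486*(2068 + 46057) = -37486*48125 = -1804013750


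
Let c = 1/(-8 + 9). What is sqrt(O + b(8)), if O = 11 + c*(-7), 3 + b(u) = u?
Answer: 3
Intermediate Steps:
c = 1 (c = 1/1 = 1)
b(u) = -3 + u
O = 4 (O = 11 + 1*(-7) = 11 - 7 = 4)
sqrt(O + b(8)) = sqrt(4 + (-3 + 8)) = sqrt(4 + 5) = sqrt(9) = 3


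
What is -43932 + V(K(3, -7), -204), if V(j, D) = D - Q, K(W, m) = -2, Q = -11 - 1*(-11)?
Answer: -44136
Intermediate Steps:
Q = 0 (Q = -11 + 11 = 0)
V(j, D) = D (V(j, D) = D - 1*0 = D + 0 = D)
-43932 + V(K(3, -7), -204) = -43932 - 204 = -44136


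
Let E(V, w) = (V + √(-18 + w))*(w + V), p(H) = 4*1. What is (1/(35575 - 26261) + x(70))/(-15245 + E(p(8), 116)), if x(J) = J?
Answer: -1925299893/403471349770 - 54766404*√2/201735674885 ≈ -0.0051558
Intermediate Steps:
p(H) = 4
E(V, w) = (V + w)*(V + √(-18 + w)) (E(V, w) = (V + √(-18 + w))*(V + w) = (V + w)*(V + √(-18 + w)))
(1/(35575 - 26261) + x(70))/(-15245 + E(p(8), 116)) = (1/(35575 - 26261) + 70)/(-15245 + (4² + 4*116 + 4*√(-18 + 116) + 116*√(-18 + 116))) = (1/9314 + 70)/(-15245 + (16 + 464 + 4*√98 + 116*√98)) = (1/9314 + 70)/(-15245 + (16 + 464 + 4*(7*√2) + 116*(7*√2))) = 651981/(9314*(-15245 + (16 + 464 + 28*√2 + 812*√2))) = 651981/(9314*(-15245 + (480 + 840*√2))) = 651981/(9314*(-14765 + 840*√2))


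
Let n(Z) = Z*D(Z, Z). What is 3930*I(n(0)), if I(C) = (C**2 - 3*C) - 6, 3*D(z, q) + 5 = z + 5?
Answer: -23580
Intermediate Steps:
D(z, q) = z/3 (D(z, q) = -5/3 + (z + 5)/3 = -5/3 + (5 + z)/3 = -5/3 + (5/3 + z/3) = z/3)
n(Z) = Z**2/3 (n(Z) = Z*(Z/3) = Z**2/3)
I(C) = -6 + C**2 - 3*C
3930*I(n(0)) = 3930*(-6 + ((1/3)*0**2)**2 - 0**2) = 3930*(-6 + ((1/3)*0)**2 - 0) = 3930*(-6 + 0**2 - 3*0) = 3930*(-6 + 0 + 0) = 3930*(-6) = -23580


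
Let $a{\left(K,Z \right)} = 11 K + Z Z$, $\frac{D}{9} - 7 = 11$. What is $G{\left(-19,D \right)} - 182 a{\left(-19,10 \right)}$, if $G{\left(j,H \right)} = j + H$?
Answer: $19981$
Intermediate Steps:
$D = 162$ ($D = 63 + 9 \cdot 11 = 63 + 99 = 162$)
$a{\left(K,Z \right)} = Z^{2} + 11 K$ ($a{\left(K,Z \right)} = 11 K + Z^{2} = Z^{2} + 11 K$)
$G{\left(j,H \right)} = H + j$
$G{\left(-19,D \right)} - 182 a{\left(-19,10 \right)} = \left(162 - 19\right) - 182 \left(10^{2} + 11 \left(-19\right)\right) = 143 - 182 \left(100 - 209\right) = 143 - -19838 = 143 + 19838 = 19981$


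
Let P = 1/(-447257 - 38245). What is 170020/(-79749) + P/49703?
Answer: -1367578874072623/641471871699198 ≈ -2.1319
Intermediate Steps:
P = -1/485502 (P = 1/(-485502) = -1/485502 ≈ -2.0597e-6)
170020/(-79749) + P/49703 = 170020/(-79749) - 1/485502/49703 = 170020*(-1/79749) - 1/485502*1/49703 = -170020/79749 - 1/24130905906 = -1367578874072623/641471871699198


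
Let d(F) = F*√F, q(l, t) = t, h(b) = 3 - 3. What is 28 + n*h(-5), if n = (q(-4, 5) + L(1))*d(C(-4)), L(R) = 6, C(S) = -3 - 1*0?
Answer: 28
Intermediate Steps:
h(b) = 0
C(S) = -3 (C(S) = -3 + 0 = -3)
d(F) = F^(3/2)
n = -33*I*√3 (n = (5 + 6)*(-3)^(3/2) = 11*(-3*I*√3) = -33*I*√3 ≈ -57.158*I)
28 + n*h(-5) = 28 - 33*I*√3*0 = 28 + 0 = 28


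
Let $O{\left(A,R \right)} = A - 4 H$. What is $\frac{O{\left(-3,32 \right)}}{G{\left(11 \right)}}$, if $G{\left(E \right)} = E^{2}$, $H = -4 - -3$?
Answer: $\frac{1}{121} \approx 0.0082645$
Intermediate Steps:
$H = -1$ ($H = -4 + 3 = -1$)
$O{\left(A,R \right)} = 4 + A$ ($O{\left(A,R \right)} = A - -4 = A + 4 = 4 + A$)
$\frac{O{\left(-3,32 \right)}}{G{\left(11 \right)}} = \frac{4 - 3}{11^{2}} = 1 \cdot \frac{1}{121} = \frac{1}{121}$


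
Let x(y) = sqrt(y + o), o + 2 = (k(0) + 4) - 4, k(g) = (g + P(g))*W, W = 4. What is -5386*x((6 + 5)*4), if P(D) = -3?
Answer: -5386*sqrt(30) ≈ -29500.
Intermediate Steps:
k(g) = -12 + 4*g (k(g) = (g - 3)*4 = (-3 + g)*4 = -12 + 4*g)
o = -14 (o = -2 + (((-12 + 4*0) + 4) - 4) = -2 + (((-12 + 0) + 4) - 4) = -2 + ((-12 + 4) - 4) = -2 + (-8 - 4) = -2 - 12 = -14)
x(y) = sqrt(-14 + y) (x(y) = sqrt(y - 14) = sqrt(-14 + y))
-5386*x((6 + 5)*4) = -5386*sqrt(-14 + (6 + 5)*4) = -5386*sqrt(-14 + 11*4) = -5386*sqrt(-14 + 44) = -5386*sqrt(30)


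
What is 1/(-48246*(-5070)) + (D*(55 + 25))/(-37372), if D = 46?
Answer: -225038633057/2285365256460 ≈ -0.098469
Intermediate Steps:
1/(-48246*(-5070)) + (D*(55 + 25))/(-37372) = 1/(-48246*(-5070)) + (46*(55 + 25))/(-37372) = -1/48246*(-1/5070) + (46*80)*(-1/37372) = 1/244607220 + 3680*(-1/37372) = 1/244607220 - 920/9343 = -225038633057/2285365256460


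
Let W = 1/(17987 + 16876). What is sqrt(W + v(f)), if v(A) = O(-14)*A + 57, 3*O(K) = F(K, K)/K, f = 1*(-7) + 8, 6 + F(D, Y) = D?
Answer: 3*sqrt(42259929194)/81347 ≈ 7.5813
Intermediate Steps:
F(D, Y) = -6 + D
f = 1 (f = -7 + 8 = 1)
O(K) = (-6 + K)/(3*K) (O(K) = ((-6 + K)/K)/3 = (-6 + K)/(3*K))
v(A) = 57 + 10*A/21 (v(A) = ((1/3)*(-6 - 14)/(-14))*A + 57 = ((1/3)*(-1/14)*(-20))*A + 57 = 10*A/21 + 57 = 57 + 10*A/21)
W = 1/34863 ≈ 2.8684e-5
sqrt(W + v(f)) = sqrt(1/34863 + (57 + (10/21)*1)) = sqrt(1/34863 + (57 + 10/21)) = sqrt(1/34863 + 1207/21) = sqrt(4675518/81347) = 3*sqrt(42259929194)/81347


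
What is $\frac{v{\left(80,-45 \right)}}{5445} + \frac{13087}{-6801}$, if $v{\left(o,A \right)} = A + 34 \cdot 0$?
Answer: $- \frac{1590328}{822921} \approx -1.9325$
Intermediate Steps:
$v{\left(o,A \right)} = A$ ($v{\left(o,A \right)} = A + 0 = A$)
$\frac{v{\left(80,-45 \right)}}{5445} + \frac{13087}{-6801} = - \frac{45}{5445} + \frac{13087}{-6801} = \left(-45\right) \frac{1}{5445} + 13087 \left(- \frac{1}{6801}\right) = - \frac{1}{121} - \frac{13087}{6801} = - \frac{1590328}{822921}$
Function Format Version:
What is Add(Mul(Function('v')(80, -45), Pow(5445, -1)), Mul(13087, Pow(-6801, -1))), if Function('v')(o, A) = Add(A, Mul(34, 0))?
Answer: Rational(-1590328, 822921) ≈ -1.9325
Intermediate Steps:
Function('v')(o, A) = A (Function('v')(o, A) = Add(A, 0) = A)
Add(Mul(Function('v')(80, -45), Pow(5445, -1)), Mul(13087, Pow(-6801, -1))) = Add(Mul(-45, Pow(5445, -1)), Mul(13087, Pow(-6801, -1))) = Add(Mul(-45, Rational(1, 5445)), Mul(13087, Rational(-1, 6801))) = Add(Rational(-1, 121), Rational(-13087, 6801)) = Rational(-1590328, 822921)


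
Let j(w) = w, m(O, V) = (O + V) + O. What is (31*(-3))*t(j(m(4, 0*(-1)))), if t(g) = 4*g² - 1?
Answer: -23715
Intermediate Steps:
m(O, V) = V + 2*O
t(g) = -1 + 4*g²
(31*(-3))*t(j(m(4, 0*(-1)))) = (31*(-3))*(-1 + 4*(0*(-1) + 2*4)²) = -93*(-1 + 4*(0 + 8)²) = -93*(-1 + 4*8²) = -93*(-1 + 4*64) = -93*(-1 + 256) = -93*255 = -23715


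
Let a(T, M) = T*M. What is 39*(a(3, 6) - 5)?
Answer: 507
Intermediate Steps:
a(T, M) = M*T
39*(a(3, 6) - 5) = 39*(6*3 - 5) = 39*(18 - 5) = 39*13 = 507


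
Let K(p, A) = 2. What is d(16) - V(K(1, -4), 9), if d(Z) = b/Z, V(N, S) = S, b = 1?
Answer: -143/16 ≈ -8.9375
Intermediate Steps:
d(Z) = 1/Z
d(16) - V(K(1, -4), 9) = 1/16 - 1*9 = 1/16 - 9 = -143/16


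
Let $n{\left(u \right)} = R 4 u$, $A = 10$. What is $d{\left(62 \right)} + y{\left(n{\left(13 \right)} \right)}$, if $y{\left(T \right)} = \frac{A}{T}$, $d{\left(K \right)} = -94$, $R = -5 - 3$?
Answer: $- \frac{19557}{208} \approx -94.024$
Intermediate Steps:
$R = -8$
$n{\left(u \right)} = - 32 u$ ($n{\left(u \right)} = \left(-8\right) 4 u = - 32 u$)
$y{\left(T \right)} = \frac{10}{T}$
$d{\left(62 \right)} + y{\left(n{\left(13 \right)} \right)} = -94 + \frac{10}{\left(-32\right) 13} = -94 + \frac{10}{-416} = -94 + 10 \left(- \frac{1}{416}\right) = -94 - \frac{5}{208} = - \frac{19557}{208}$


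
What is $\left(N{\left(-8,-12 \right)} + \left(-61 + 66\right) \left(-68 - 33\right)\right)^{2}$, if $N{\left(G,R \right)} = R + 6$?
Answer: $261121$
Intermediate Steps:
$N{\left(G,R \right)} = 6 + R$
$\left(N{\left(-8,-12 \right)} + \left(-61 + 66\right) \left(-68 - 33\right)\right)^{2} = \left(\left(6 - 12\right) + \left(-61 + 66\right) \left(-68 - 33\right)\right)^{2} = \left(-6 + 5 \left(-101\right)\right)^{2} = \left(-6 - 505\right)^{2} = \left(-511\right)^{2} = 261121$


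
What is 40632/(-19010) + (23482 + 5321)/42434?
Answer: -588316629/403335170 ≈ -1.4586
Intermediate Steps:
40632/(-19010) + (23482 + 5321)/42434 = 40632*(-1/19010) + 28803*(1/42434) = -20316/9505 + 28803/42434 = -588316629/403335170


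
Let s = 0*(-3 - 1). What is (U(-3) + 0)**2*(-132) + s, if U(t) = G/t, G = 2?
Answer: -176/3 ≈ -58.667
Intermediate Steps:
U(t) = 2/t
s = 0 (s = 0*(-4) = 0)
(U(-3) + 0)**2*(-132) + s = (2/(-3) + 0)**2*(-132) + 0 = (2*(-1/3) + 0)**2*(-132) + 0 = (-2/3 + 0)**2*(-132) + 0 = (-2/3)**2*(-132) + 0 = (4/9)*(-132) + 0 = -176/3 + 0 = -176/3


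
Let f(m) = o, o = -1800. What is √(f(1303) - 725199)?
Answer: I*√726999 ≈ 852.64*I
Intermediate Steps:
f(m) = -1800
√(f(1303) - 725199) = √(-1800 - 725199) = √(-726999) = I*√726999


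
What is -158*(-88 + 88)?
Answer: 0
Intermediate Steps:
-158*(-88 + 88) = -158*0 = 0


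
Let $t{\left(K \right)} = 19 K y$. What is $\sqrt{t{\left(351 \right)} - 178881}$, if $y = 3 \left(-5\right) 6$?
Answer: $i \sqrt{779091} \approx 882.66 i$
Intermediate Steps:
$y = -90$ ($y = \left(-15\right) 6 = -90$)
$t{\left(K \right)} = - 1710 K$ ($t{\left(K \right)} = 19 K \left(-90\right) = - 1710 K$)
$\sqrt{t{\left(351 \right)} - 178881} = \sqrt{\left(-1710\right) 351 - 178881} = \sqrt{-600210 - 178881} = \sqrt{-779091} = i \sqrt{779091}$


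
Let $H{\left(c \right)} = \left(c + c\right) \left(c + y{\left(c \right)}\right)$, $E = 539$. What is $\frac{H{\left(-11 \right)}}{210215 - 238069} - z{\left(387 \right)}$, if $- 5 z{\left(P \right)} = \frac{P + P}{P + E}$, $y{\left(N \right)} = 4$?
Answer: $\frac{5211494}{32241005} \approx 0.16164$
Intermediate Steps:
$z{\left(P \right)} = - \frac{2 P}{5 \left(539 + P\right)}$ ($z{\left(P \right)} = - \frac{\left(P + P\right) \frac{1}{P + 539}}{5} = - \frac{2 P \frac{1}{539 + P}}{5} = - \frac{2 P}{5 \left(539 + P\right)}$)
$H{\left(c \right)} = 2 c \left(4 + c\right)$ ($H{\left(c \right)} = \left(c + c\right) \left(c + 4\right) = 2 c \left(4 + c\right)$)
$\frac{H{\left(-11 \right)}}{210215 - 238069} - z{\left(387 \right)} = \frac{2 \left(-11\right) \left(4 - 11\right)}{210215 - 238069} - \left(-2\right) 387 \frac{1}{2695 + 5 \cdot 387} = \frac{2 \left(-11\right) \left(-7\right)}{-27854} - \left(-2\right) 387 \frac{1}{2695 + 1935} = 154 \left(- \frac{1}{27854}\right) - \left(-2\right) 387 \cdot \frac{1}{4630} = - \frac{77}{13927} - \left(-2\right) 387 \cdot \frac{1}{4630} = - \frac{77}{13927} - - \frac{387}{2315} = - \frac{77}{13927} + \frac{387}{2315} = \frac{5211494}{32241005}$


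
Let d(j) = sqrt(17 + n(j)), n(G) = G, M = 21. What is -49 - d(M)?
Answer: -49 - sqrt(38) ≈ -55.164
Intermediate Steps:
d(j) = sqrt(17 + j)
-49 - d(M) = -49 - sqrt(17 + 21) = -49 - sqrt(38)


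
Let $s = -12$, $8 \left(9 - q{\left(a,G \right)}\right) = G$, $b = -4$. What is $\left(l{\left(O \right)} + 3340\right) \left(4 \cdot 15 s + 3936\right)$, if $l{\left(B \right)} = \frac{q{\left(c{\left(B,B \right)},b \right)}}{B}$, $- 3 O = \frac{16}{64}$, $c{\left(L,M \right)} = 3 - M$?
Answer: $10374816$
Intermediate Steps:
$O = - \frac{1}{12}$ ($O = - \frac{16 \cdot \frac{1}{64}}{3} = \left(- \frac{1}{3}\right) \frac{1}{4} = - \frac{1}{12} \approx -0.083333$)
$q{\left(a,G \right)} = 9 - \frac{G}{8}$
$l{\left(B \right)} = \frac{19}{2 B}$ ($l{\left(B \right)} = \frac{9 - - \frac{1}{2}}{B} = \frac{9 + \frac{1}{2}}{B} = \frac{19}{2 B}$)
$\left(l{\left(O \right)} + 3340\right) \left(4 \cdot 15 s + 3936\right) = \left(\frac{19}{2 \left(- \frac{1}{12}\right)} + 3340\right) \left(4 \cdot 15 \left(-12\right) + 3936\right) = \left(\frac{19}{2} \left(-12\right) + 3340\right) \left(60 \left(-12\right) + 3936\right) = \left(-114 + 3340\right) \left(-720 + 3936\right) = 3226 \cdot 3216 = 10374816$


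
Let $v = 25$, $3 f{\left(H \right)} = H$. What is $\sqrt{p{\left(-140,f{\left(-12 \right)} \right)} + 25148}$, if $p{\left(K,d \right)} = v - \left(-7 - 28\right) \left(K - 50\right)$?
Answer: $\sqrt{18523} \approx 136.1$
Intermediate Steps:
$f{\left(H \right)} = \frac{H}{3}$
$p{\left(K,d \right)} = -1725 + 35 K$ ($p{\left(K,d \right)} = 25 - \left(-7 - 28\right) \left(K - 50\right) = 25 - - 35 \left(-50 + K\right) = 25 - \left(1750 - 35 K\right) = 25 + \left(-1750 + 35 K\right) = -1725 + 35 K$)
$\sqrt{p{\left(-140,f{\left(-12 \right)} \right)} + 25148} = \sqrt{\left(-1725 + 35 \left(-140\right)\right) + 25148} = \sqrt{\left(-1725 - 4900\right) + 25148} = \sqrt{-6625 + 25148} = \sqrt{18523}$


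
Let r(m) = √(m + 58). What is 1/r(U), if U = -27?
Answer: √31/31 ≈ 0.17961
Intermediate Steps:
r(m) = √(58 + m)
1/r(U) = 1/(√(58 - 27)) = 1/(√31) = √31/31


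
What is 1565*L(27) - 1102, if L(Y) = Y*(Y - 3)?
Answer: 1013018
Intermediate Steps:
L(Y) = Y*(-3 + Y)
1565*L(27) - 1102 = 1565*(27*(-3 + 27)) - 1102 = 1565*(27*24) - 1102 = 1565*648 - 1102 = 1014120 - 1102 = 1013018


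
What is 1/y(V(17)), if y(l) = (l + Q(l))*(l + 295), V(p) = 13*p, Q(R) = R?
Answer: 1/228072 ≈ 4.3846e-6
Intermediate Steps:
y(l) = 2*l*(295 + l) (y(l) = (l + l)*(l + 295) = (2*l)*(295 + l) = 2*l*(295 + l))
1/y(V(17)) = 1/(2*(13*17)*(295 + 13*17)) = 1/(2*221*(295 + 221)) = 1/(2*221*516) = 1/228072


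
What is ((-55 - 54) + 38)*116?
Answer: -8236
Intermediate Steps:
((-55 - 54) + 38)*116 = (-109 + 38)*116 = -71*116 = -8236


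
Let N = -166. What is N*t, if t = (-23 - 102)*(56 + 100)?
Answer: 3237000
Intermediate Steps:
t = -19500 (t = -125*156 = -19500)
N*t = -166*(-19500) = 3237000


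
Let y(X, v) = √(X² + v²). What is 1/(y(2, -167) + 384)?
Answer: 384/119563 - √27893/119563 ≈ 0.0018148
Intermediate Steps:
1/(y(2, -167) + 384) = 1/(√(2² + (-167)²) + 384) = 1/(√(4 + 27889) + 384) = 1/(√27893 + 384) = 1/(384 + √27893)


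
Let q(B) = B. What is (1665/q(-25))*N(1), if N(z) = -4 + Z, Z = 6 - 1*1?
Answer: -333/5 ≈ -66.600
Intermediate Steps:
Z = 5 (Z = 6 - 1 = 5)
N(z) = 1 (N(z) = -4 + 5 = 1)
(1665/q(-25))*N(1) = (1665/(-25))*1 = (1665*(-1/25))*1 = -333/5*1 = -333/5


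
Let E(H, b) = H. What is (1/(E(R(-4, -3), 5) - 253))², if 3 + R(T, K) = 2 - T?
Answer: 1/62500 ≈ 1.6000e-5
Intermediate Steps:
R(T, K) = -1 - T (R(T, K) = -3 + (2 - T) = -1 - T)
(1/(E(R(-4, -3), 5) - 253))² = (1/((-1 - 1*(-4)) - 253))² = (1/((-1 + 4) - 253))² = (1/(3 - 253))² = (1/(-250))² = (-1/250)² = 1/62500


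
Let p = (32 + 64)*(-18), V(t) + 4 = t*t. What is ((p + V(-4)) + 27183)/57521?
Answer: 25467/57521 ≈ 0.44274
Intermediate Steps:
V(t) = -4 + t² (V(t) = -4 + t*t = -4 + t²)
p = -1728 (p = 96*(-18) = -1728)
((p + V(-4)) + 27183)/57521 = ((-1728 + (-4 + (-4)²)) + 27183)/57521 = ((-1728 + (-4 + 16)) + 27183)*(1/57521) = ((-1728 + 12) + 27183)*(1/57521) = (-1716 + 27183)*(1/57521) = 25467*(1/57521) = 25467/57521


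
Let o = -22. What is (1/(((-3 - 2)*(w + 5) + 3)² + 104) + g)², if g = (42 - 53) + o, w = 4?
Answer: 3799859449/3489424 ≈ 1089.0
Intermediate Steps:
g = -33 (g = (42 - 53) - 22 = -11 - 22 = -33)
(1/(((-3 - 2)*(w + 5) + 3)² + 104) + g)² = (1/(((-3 - 2)*(4 + 5) + 3)² + 104) - 33)² = (1/((-5*9 + 3)² + 104) - 33)² = (1/((-45 + 3)² + 104) - 33)² = (1/((-42)² + 104) - 33)² = (1/(1764 + 104) - 33)² = (1/1868 - 33)² = (-61643/1868)² = 3799859449/3489424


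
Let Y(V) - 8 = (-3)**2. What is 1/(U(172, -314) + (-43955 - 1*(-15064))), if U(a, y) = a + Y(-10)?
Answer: -1/28702 ≈ -3.4841e-5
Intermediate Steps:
Y(V) = 17 (Y(V) = 8 + (-3)**2 = 8 + 9 = 17)
U(a, y) = 17 + a (U(a, y) = a + 17 = 17 + a)
1/(U(172, -314) + (-43955 - 1*(-15064))) = 1/((17 + 172) + (-43955 - 1*(-15064))) = 1/(189 + (-43955 + 15064)) = 1/(189 - 28891) = 1/(-28702) = -1/28702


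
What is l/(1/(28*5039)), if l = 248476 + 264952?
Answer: 72440583376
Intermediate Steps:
l = 513428
l/(1/(28*5039)) = 513428/(1/(28*5039)) = 513428/(1/141092) = 513428*141092 = 72440583376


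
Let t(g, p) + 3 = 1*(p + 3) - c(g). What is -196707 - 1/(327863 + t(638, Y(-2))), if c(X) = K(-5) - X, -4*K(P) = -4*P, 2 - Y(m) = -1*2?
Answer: -64620216571/328510 ≈ -1.9671e+5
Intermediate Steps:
Y(m) = 4 (Y(m) = 2 - (-1)*2 = 2 - 1*(-2) = 2 + 2 = 4)
K(P) = P (K(P) = -(-1)*P = P)
c(X) = -5 - X
t(g, p) = 5 + g + p (t(g, p) = -3 + (1*(p + 3) - (-5 - g)) = -3 + (1*(3 + p) + (5 + g)) = -3 + ((3 + p) + (5 + g)) = -3 + (8 + g + p) = 5 + g + p)
-196707 - 1/(327863 + t(638, Y(-2))) = -196707 - 1/(327863 + (5 + 638 + 4)) = -196707 - 1/(327863 + 647) = -196707 - 1/328510 = -64620216571/328510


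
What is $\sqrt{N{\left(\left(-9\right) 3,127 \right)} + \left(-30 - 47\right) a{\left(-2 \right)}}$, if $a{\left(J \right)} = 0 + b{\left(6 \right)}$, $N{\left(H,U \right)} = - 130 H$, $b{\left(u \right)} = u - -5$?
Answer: $\sqrt{2663} \approx 51.604$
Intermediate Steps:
$b{\left(u \right)} = 5 + u$ ($b{\left(u \right)} = u + 5 = 5 + u$)
$a{\left(J \right)} = 11$ ($a{\left(J \right)} = 0 + \left(5 + 6\right) = 0 + 11 = 11$)
$\sqrt{N{\left(\left(-9\right) 3,127 \right)} + \left(-30 - 47\right) a{\left(-2 \right)}} = \sqrt{- 130 \left(\left(-9\right) 3\right) + \left(-30 - 47\right) 11} = \sqrt{\left(-130\right) \left(-27\right) - 847} = \sqrt{3510 - 847} = \sqrt{2663}$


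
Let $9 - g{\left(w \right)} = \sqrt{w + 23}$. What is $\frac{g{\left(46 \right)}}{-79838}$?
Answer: $- \frac{9}{79838} + \frac{\sqrt{69}}{79838} \approx -8.6848 \cdot 10^{-6}$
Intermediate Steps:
$g{\left(w \right)} = 9 - \sqrt{23 + w}$ ($g{\left(w \right)} = 9 - \sqrt{w + 23} = 9 - \sqrt{23 + w}$)
$\frac{g{\left(46 \right)}}{-79838} = \frac{9 - \sqrt{23 + 46}}{-79838} = \left(9 - \sqrt{69}\right) \left(- \frac{1}{79838}\right) = - \frac{9}{79838} + \frac{\sqrt{69}}{79838}$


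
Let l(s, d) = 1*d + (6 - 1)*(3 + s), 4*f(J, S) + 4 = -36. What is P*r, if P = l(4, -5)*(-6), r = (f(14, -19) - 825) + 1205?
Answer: -66600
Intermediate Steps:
f(J, S) = -10 (f(J, S) = -1 + (¼)*(-36) = -1 - 9 = -10)
l(s, d) = 15 + d + 5*s (l(s, d) = d + 5*(3 + s) = d + (15 + 5*s) = 15 + d + 5*s)
r = 370 (r = (-10 - 825) + 1205 = -835 + 1205 = 370)
P = -180 (P = (15 - 5 + 5*4)*(-6) = (15 - 5 + 20)*(-6) = 30*(-6) = -180)
P*r = -180*370 = -66600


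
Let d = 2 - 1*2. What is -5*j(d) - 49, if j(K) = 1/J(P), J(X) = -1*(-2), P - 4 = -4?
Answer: -103/2 ≈ -51.500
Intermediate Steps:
d = 0 (d = 2 - 2 = 0)
P = 0 (P = 4 - 4 = 0)
J(X) = 2
j(K) = ½ (j(K) = 1/2 = ½)
-5*j(d) - 49 = -5*½ - 49 = -5/2 - 49 = -103/2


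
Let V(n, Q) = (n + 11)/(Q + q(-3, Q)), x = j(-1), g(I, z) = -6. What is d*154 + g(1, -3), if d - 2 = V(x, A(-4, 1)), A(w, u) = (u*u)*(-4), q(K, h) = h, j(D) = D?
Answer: 219/2 ≈ 109.50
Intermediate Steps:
A(w, u) = -4*u² (A(w, u) = u²*(-4) = -4*u²)
x = -1
V(n, Q) = (11 + n)/(2*Q) (V(n, Q) = (n + 11)/(Q + Q) = (11 + n)/((2*Q)) = (11 + n)*(1/(2*Q)) = (11 + n)/(2*Q))
d = ¾ (d = 2 + (11 - 1)/(2*((-4*1²))) = 2 + (½)*10/(-4*1) = 2 + (½)*10/(-4) = 2 + (½)*(-¼)*10 = 2 - 5/4 = ¾ ≈ 0.75000)
d*154 + g(1, -3) = (¾)*154 - 6 = 231/2 - 6 = 219/2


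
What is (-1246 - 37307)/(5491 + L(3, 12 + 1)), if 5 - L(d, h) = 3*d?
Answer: -12851/1829 ≈ -7.0262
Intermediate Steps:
L(d, h) = 5 - 3*d
(-1246 - 37307)/(5491 + L(3, 12 + 1)) = (-1246 - 37307)/(5491 + (5 - 3*3)) = -38553/(5491 + (5 - 9)) = -38553/(5491 - 4) = -38553/5487 = -38553*1/5487 = -12851/1829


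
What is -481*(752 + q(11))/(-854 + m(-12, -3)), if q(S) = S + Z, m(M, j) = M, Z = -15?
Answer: 179894/433 ≈ 415.46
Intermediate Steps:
q(S) = -15 + S (q(S) = S - 15 = -15 + S)
-481*(752 + q(11))/(-854 + m(-12, -3)) = -481*(752 + (-15 + 11))/(-854 - 12) = -481*(752 - 4)/(-866) = -359788*(-1)/866 = -481*(-374/433) = 179894/433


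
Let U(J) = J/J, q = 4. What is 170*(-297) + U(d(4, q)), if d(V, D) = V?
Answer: -50489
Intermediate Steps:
U(J) = 1
170*(-297) + U(d(4, q)) = 170*(-297) + 1 = -50490 + 1 = -50489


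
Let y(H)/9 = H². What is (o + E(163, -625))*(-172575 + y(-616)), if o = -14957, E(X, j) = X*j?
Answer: -378831148128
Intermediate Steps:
y(H) = 9*H²
(o + E(163, -625))*(-172575 + y(-616)) = (-14957 + 163*(-625))*(-172575 + 9*(-616)²) = (-14957 - 101875)*(-172575 + 9*379456) = -116832*(-172575 + 3415104) = -116832*3242529 = -378831148128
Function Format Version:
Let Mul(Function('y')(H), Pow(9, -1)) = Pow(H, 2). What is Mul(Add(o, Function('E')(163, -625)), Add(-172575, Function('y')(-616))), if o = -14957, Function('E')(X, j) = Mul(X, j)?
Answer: -378831148128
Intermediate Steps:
Function('y')(H) = Mul(9, Pow(H, 2))
Mul(Add(o, Function('E')(163, -625)), Add(-172575, Function('y')(-616))) = Mul(Add(-14957, Mul(163, -625)), Add(-172575, Mul(9, Pow(-616, 2)))) = Mul(Add(-14957, -101875), Add(-172575, Mul(9, 379456))) = Mul(-116832, Add(-172575, 3415104)) = Mul(-116832, 3242529) = -378831148128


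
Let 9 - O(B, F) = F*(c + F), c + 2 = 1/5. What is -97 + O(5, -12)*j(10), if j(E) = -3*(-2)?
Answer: -5183/5 ≈ -1036.6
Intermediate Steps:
c = -9/5 (c = -2 + 1/5 = -9/5 ≈ -1.8000)
O(B, F) = 9 - F*(-9/5 + F)
j(E) = 6
-97 + O(5, -12)*j(10) = -97 + (9 - 1*(-12)**2 + (9/5)*(-12))*6 = -97 + (9 - 1*144 - 108/5)*6 = -97 + (9 - 144 - 108/5)*6 = -97 - 783/5*6 = -97 - 4698/5 = -5183/5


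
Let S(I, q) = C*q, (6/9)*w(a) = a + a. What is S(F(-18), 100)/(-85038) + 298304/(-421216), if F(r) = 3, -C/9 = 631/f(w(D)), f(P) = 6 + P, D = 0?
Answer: 75525619/186559199 ≈ 0.40483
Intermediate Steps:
w(a) = 3*a (w(a) = 3*(a + a)/2 = 3*(2*a)/2 = 3*a)
C = -1893/2 (C = -5679/(6 + 3*0) = -5679/(6 + 0) = -5679/6 = -9*631/6 = -1893/2 ≈ -946.50)
S(I, q) = -1893*q/2
S(F(-18), 100)/(-85038) + 298304/(-421216) = -1893/2*100/(-85038) + 298304/(-421216) = -94650*(-1/85038) + 298304*(-1/421216) = 15775/14173 - 9322/13163 = 75525619/186559199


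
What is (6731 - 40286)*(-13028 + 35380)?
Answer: -750021360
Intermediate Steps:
(6731 - 40286)*(-13028 + 35380) = -33555*22352 = -750021360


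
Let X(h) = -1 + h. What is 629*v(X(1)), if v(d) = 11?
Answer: 6919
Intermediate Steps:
629*v(X(1)) = 629*11 = 6919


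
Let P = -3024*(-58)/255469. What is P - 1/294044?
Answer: 51572709779/75119126636 ≈ 0.68655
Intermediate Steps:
P = 175392/255469 (P = 175392*(1/255469) = 175392/255469 ≈ 0.68655)
P - 1/294044 = 175392/255469 - 1/294044 = 51572709779/75119126636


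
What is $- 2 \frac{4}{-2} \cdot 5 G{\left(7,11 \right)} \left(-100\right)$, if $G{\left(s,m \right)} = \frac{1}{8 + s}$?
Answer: $- \frac{400}{3} \approx -133.33$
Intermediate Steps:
$- 2 \frac{4}{-2} \cdot 5 G{\left(7,11 \right)} \left(-100\right) = \frac{- 2 \frac{4}{-2} \cdot 5}{8 + 7} \left(-100\right) = \frac{- 2 \cdot 4 \left(- \frac{1}{2}\right) 5}{15} \left(-100\right) = \left(-2\right) \left(-2\right) 5 \cdot \frac{1}{15} \left(-100\right) = 4 \cdot 5 \cdot \frac{1}{15} \left(-100\right) = 20 \cdot \frac{1}{15} \left(-100\right) = \frac{4}{3} \left(-100\right) = - \frac{400}{3}$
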